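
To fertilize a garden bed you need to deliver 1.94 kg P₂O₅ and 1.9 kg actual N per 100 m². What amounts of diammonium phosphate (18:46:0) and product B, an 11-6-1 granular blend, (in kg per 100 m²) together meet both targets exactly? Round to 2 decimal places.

Let a = kg of diammonium phosphate, b = kg of product B (per 100 m²).
P₂O₅: 0.46·a + 0.06·b = 1.94
N: 0.18·a + 0.11·b = 1.9
Solving simultaneously: a = 2.49749, b = 13.1859.

2.50 kg diammonium phosphate, 13.19 kg product B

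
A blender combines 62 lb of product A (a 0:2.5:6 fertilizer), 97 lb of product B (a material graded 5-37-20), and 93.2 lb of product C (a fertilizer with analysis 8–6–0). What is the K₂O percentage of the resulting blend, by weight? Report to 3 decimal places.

Total mass = 62 + 97 + 93.2 = 252.2 lb.
K₂O mass = 6%×62 + 20%×97 + 0%×93.2 = 23.12 lb.
% K₂O = 23.12 / 252.2 = 9.16733%.

9.167% K₂O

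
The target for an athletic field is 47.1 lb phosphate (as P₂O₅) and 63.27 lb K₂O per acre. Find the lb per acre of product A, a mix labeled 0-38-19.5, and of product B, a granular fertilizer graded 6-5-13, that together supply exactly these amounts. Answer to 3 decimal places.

With a, b = lb per acre of product A and product B:
P₂O₅: 0.38·a + 0.05·b = 47.1
K₂O: 0.195·a + 0.13·b = 63.27
From row1: a = (47.1 − 0.05·b) / 0.38.
Into row2: 0.195·(47.1 − 0.05·b)/0.38 + 0.13·b = 63.27 → b = 374.7314, a = 74.6406.

74.641 lb product A, 374.731 lb product B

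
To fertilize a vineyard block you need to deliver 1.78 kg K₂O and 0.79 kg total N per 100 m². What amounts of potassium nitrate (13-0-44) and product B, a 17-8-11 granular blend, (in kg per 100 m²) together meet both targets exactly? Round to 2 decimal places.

3.57 kg potassium nitrate, 1.92 kg product B

Per-100 m² balance (a = potassium nitrate, b = product B):
K₂O: 0.44·a + 0.11·b = 1.78
N: 0.13·a + 0.17·b = 0.79
From row1: a = (1.78 − 0.11·b) / 0.44.
Into row2: 0.13·(1.78 − 0.11·b)/0.44 + 0.17·b = 0.79 → b = 1.92066, a = 3.56529.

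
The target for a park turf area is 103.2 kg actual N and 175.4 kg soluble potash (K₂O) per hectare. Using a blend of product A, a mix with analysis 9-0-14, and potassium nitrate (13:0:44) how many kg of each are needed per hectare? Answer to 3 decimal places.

Let a = kg of product A, b = kg of potassium nitrate (per hectare).
N: 0.09·a + 0.13·b = 103.2
K₂O: 0.14·a + 0.44·b = 175.4
Eliminate a: (row1) − 0.09/0.14·(row2) → -0.152857·b = -9.55714, so b = 62.5234.
Back-substitute: a = (103.2 − 0.13·62.5234) / 0.09 = 1056.3551.

1056.355 kg product A, 62.523 kg potassium nitrate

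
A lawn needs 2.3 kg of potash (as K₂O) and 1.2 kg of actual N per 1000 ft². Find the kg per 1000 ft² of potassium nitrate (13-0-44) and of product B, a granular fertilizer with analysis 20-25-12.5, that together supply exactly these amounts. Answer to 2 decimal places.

Let a = kg of potassium nitrate, b = kg of product B (per 1000 ft²).
K₂O: 0.44·a + 0.125·b = 2.3
N: 0.13·a + 0.2·b = 1.2
Eliminate a: (row1) − 0.44/0.13·(row2) → -0.551923·b = -1.76154, so b = 3.19164.
Back-substitute: a = (2.3 − 0.125·3.19164) / 0.44 = 4.32056.

4.32 kg potassium nitrate, 3.19 kg product B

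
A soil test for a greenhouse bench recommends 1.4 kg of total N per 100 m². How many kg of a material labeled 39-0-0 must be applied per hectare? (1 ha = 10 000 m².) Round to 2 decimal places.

358.97 kg of product per hectare

Product per 100 m² = 1.4 / 39% = 3.58974 kg.
Convert to per hectare: 3.58974 × 100 = 358.974 kg.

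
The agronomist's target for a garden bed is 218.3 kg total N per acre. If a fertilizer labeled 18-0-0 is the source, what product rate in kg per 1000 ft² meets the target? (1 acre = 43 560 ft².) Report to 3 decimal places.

Product per acre = 218.3 / 18% = 1212.78 kg.
Convert to per 1000 ft²: 1212.78 × 0.0229568 = 27.8415 kg.

27.842 kg of product per thousand sq ft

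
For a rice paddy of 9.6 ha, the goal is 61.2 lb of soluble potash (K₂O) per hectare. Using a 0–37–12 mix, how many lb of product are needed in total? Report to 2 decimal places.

Product per hectare = 61.2 / 12% = 510 lb.
Total product = 510 × 9.6 = 4896 lb.

4896.00 lb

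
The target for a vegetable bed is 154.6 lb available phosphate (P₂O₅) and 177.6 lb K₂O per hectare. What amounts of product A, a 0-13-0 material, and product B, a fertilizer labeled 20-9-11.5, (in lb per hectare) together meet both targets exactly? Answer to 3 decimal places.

120.067 lb product A, 1544.348 lb product B

Per-hectare balance (a = product A, b = product B):
P₂O₅: 0.13·a + 0.09·b = 154.6
K₂O: 0·a + 0.115·b = 177.6
Solving simultaneously: a = 120.0669, b = 1544.3478.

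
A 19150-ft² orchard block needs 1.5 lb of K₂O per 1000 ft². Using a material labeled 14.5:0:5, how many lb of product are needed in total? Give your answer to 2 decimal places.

574.50 lb

Product per 1000 ft² = 1.5 / 5% = 30 lb.
Total product = 30 × 19150 / 1000 = 574.5 lb.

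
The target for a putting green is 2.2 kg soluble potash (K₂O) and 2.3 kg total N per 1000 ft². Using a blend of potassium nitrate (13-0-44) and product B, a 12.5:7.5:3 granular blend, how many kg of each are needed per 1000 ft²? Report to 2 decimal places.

With a, b = kg per 1000 ft² of potassium nitrate and product B:
K₂O: 0.44·a + 0.03·b = 2.2
N: 0.13·a + 0.125·b = 2.3
From row1: a = (2.2 − 0.03·b) / 0.44.
Into row2: 0.13·(2.2 − 0.03·b)/0.44 + 0.125·b = 2.3 → b = 14.2074, a = 4.03131.

4.03 kg potassium nitrate, 14.21 kg product B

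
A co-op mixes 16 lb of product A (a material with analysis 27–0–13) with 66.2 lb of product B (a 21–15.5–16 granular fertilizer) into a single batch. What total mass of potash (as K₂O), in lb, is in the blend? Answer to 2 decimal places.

12.67 lb K₂O

K₂O mass = 13%×16 + 16%×66.2 = 12.672 lb.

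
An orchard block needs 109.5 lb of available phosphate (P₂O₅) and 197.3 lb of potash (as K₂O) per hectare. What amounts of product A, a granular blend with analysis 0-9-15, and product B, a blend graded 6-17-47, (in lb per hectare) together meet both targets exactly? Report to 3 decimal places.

1066.905 lb product A, 79.286 lb product B

Per-hectare balance (a = product A, b = product B):
P₂O₅: 0.09·a + 0.17·b = 109.5
K₂O: 0.15·a + 0.47·b = 197.3
From row1: a = (109.5 − 0.17·b) / 0.09.
Into row2: 0.15·(109.5 − 0.17·b)/0.09 + 0.47·b = 197.3 → b = 79.2857, a = 1066.9048.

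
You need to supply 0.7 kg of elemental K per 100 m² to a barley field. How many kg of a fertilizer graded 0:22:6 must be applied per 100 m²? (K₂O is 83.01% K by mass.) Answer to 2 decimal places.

As K₂O: 0.7 / 0.8301 = 0.843272 kg per 100 m².
Product per 100 m² = 0.843272 / 6% = 14.0545 kg.

14.05 kg of product per hundred sq m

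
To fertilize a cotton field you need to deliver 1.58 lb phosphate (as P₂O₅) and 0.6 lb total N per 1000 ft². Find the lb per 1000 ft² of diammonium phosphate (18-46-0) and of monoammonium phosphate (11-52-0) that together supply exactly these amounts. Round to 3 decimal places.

Let a = lb of diammonium phosphate, b = lb of monoammonium phosphate (per 1000 ft²).
P₂O₅: 0.46·a + 0.52·b = 1.58
N: 0.18·a + 0.11·b = 0.6
Solving simultaneously: a = 3.21395, b = 0.195349.

3.214 lb diammonium phosphate, 0.195 lb monoammonium phosphate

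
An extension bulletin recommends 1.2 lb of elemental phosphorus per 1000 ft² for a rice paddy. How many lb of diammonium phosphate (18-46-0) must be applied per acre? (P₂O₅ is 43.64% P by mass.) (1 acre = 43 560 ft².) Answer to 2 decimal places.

260.39 lb of product per acre

As P₂O₅: 1.2 / 0.4364 = 2.74977 lb per 1000 ft².
Product per 1000 ft² = 2.74977 / 46% = 5.97776 lb.
Convert to per acre: 5.97776 × 43.56 = 260.391 lb.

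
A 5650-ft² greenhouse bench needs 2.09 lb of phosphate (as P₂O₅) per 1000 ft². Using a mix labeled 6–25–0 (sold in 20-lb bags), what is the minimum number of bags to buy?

3 bags

Product per 1000 ft² = 2.09 / 25% = 8.36 lb.
Total product = 8.36 × 5650 / 1000 = 47.234 lb.
Bags = ⌈47.234 / 20⌉ = 3.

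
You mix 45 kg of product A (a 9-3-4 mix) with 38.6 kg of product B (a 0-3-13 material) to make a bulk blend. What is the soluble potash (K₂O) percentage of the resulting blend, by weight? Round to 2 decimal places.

8.16% K₂O

Total mass = 45 + 38.6 = 83.6 kg.
K₂O mass = 4%×45 + 13%×38.6 = 6.818 kg.
% K₂O = 6.818 / 83.6 = 8.1555%.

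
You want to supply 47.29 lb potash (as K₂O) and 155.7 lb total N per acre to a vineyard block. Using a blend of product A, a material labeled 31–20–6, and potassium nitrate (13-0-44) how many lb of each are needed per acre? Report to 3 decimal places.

Let a = lb of product A, b = lb of potassium nitrate (per acre).
K₂O: 0.06·a + 0.44·b = 47.29
N: 0.31·a + 0.13·b = 155.7
From row1: a = (47.29 − 0.44·b) / 0.06.
Into row2: 0.31·(47.29 − 0.44·b)/0.06 + 0.13·b = 155.7 → b = 41.3523, a = 484.9168.

484.917 lb product A, 41.352 lb potassium nitrate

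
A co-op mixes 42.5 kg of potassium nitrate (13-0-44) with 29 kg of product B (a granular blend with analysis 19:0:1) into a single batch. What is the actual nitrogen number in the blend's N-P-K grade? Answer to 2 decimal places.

15.43% N

Total mass = 42.5 + 29 = 71.5 kg.
N mass = 13%×42.5 + 19%×29 = 11.035 kg.
% N = 11.035 / 71.5 = 15.4336%.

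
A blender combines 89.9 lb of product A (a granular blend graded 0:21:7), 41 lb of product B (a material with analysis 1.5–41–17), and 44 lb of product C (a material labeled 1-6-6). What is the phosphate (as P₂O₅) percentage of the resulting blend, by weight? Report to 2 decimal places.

Total mass = 89.9 + 41 + 44 = 174.9 lb.
P₂O₅ mass = 21%×89.9 + 41%×41 + 6%×44 = 38.329 lb.
% P₂O₅ = 38.329 / 174.9 = 21.9148%.

21.91% P₂O₅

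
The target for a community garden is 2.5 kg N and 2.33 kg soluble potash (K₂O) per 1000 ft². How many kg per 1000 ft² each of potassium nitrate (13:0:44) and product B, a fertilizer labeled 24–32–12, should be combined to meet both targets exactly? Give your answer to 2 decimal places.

2.88 kg potassium nitrate, 8.86 kg product B

Per-1000 ft² balance (a = potassium nitrate, b = product B):
N: 0.13·a + 0.24·b = 2.5
K₂O: 0.44·a + 0.12·b = 2.33
Solving simultaneously: a = 2.88, b = 8.85667.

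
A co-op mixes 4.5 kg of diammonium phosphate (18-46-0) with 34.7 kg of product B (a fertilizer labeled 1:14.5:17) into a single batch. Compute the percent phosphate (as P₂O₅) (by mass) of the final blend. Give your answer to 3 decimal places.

18.116% P₂O₅

Total mass = 4.5 + 34.7 = 39.2 kg.
P₂O₅ mass = 46%×4.5 + 14.5%×34.7 = 7.1015 kg.
% P₂O₅ = 7.1015 / 39.2 = 18.1161%.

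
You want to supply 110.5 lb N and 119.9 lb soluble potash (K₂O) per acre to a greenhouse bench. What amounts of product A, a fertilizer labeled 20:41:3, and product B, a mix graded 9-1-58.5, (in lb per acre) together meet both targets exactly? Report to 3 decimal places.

Per-acre balance (a = product A, b = product B):
N: 0.2·a + 0.09·b = 110.5
K₂O: 0.03·a + 0.585·b = 119.9
Solving simultaneously: a = 471.1417, b = 180.7962.

471.142 lb product A, 180.796 lb product B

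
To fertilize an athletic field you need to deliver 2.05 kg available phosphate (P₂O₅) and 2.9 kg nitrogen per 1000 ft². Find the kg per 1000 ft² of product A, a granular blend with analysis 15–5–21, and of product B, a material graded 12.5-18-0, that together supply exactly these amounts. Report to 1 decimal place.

12.8 kg product A, 7.8 kg product B

With a, b = kg per 1000 ft² of product A and product B:
P₂O₅: 0.05·a + 0.18·b = 2.05
N: 0.15·a + 0.125·b = 2.9
From row1: a = (2.05 − 0.18·b) / 0.05.
Into row2: 0.15·(2.05 − 0.18·b)/0.05 + 0.125·b = 2.9 → b = 7.83133, a = 12.8072.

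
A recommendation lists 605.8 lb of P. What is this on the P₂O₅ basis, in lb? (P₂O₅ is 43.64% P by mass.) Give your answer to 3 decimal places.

1388.176 lb P₂O₅

P₂O₅ = 605.8 / 0.4364 = 1388.17599 lb.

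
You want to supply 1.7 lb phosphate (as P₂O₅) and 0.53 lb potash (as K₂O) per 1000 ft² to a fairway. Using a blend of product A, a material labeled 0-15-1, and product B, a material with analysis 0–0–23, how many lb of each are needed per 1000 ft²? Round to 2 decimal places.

11.33 lb product A, 1.81 lb product B

Let a = lb of product A, b = lb of product B (per 1000 ft²).
P₂O₅: 0.15·a + 0·b = 1.7
K₂O: 0.01·a + 0.23·b = 0.53
Solving simultaneously: a = 11.3333, b = 1.81159.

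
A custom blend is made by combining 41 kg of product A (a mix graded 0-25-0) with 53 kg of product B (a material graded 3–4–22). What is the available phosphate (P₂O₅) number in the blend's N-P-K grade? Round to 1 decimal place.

Total mass = 41 + 53 = 94 kg.
P₂O₅ mass = 25%×41 + 4%×53 = 12.37 kg.
% P₂O₅ = 12.37 / 94 = 13.1596%.

13.2% P₂O₅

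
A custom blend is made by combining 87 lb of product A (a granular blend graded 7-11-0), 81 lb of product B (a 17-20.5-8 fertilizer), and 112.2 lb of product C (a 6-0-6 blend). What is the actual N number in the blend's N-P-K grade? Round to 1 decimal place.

9.5% N

Total mass = 87 + 81 + 112.2 = 280.2 lb.
N mass = 7%×87 + 17%×81 + 6%×112.2 = 26.592 lb.
% N = 26.592 / 280.2 = 9.49036%.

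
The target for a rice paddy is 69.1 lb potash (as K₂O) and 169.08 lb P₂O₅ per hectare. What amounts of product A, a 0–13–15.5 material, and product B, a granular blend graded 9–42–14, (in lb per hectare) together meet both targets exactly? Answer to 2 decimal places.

114.09 lb product A, 367.26 lb product B

Per-hectare balance (a = product A, b = product B):
K₂O: 0.155·a + 0.14·b = 69.1
P₂O₅: 0.13·a + 0.42·b = 169.08
Solving simultaneously: a = 114.0896, b = 367.258.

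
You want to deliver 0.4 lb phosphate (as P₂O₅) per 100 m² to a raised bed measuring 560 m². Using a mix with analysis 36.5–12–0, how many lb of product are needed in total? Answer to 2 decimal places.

Product per 100 m² = 0.4 / 12% = 3.33333 lb.
Total product = 3.33333 × 560 / 100 = 18.6667 lb.

18.67 lb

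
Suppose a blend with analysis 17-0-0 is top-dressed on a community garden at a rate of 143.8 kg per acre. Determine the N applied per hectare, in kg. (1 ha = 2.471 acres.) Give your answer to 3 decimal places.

nitrogen per acre = 143.8 × 17% = 24.446 kg.
Convert to per hectare: 24.446 × 2.471 = 60.4061 kg.

60.406 kg N per hectare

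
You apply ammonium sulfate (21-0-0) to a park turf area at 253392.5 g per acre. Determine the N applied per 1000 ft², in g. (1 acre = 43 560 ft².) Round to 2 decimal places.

1221.59 g N per thousand sq ft

nitrogen per acre = 253392.5 × 21% = 53212.4 g.
Convert to per 1000 ft²: 53212.4 × 0.0229568 = 1221.589 g.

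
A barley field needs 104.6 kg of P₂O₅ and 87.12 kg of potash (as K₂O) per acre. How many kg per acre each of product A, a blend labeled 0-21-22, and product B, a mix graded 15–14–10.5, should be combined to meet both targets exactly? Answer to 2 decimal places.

Let a = kg of product A, b = kg of product B (per acre).
P₂O₅: 0.21·a + 0.14·b = 104.6
K₂O: 0.22·a + 0.105·b = 87.12
Solving simultaneously: a = 138.72, b = 539.063.

138.72 kg product A, 539.06 kg product B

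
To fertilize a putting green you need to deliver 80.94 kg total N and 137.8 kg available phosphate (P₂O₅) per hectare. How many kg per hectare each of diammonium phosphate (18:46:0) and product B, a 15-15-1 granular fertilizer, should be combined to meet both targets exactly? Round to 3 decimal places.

With a, b = kg per hectare of diammonium phosphate and product B:
N: 0.18·a + 0.15·b = 80.94
P₂O₅: 0.46·a + 0.15·b = 137.8
Eliminate a: (row1) − 0.18/0.46·(row2) → 0.0913043·b = 27.0183, so b = 295.9143.
Back-substitute: a = (80.94 − 0.15·295.9143) / 0.18 = 203.0714.

203.071 kg diammonium phosphate, 295.914 kg product B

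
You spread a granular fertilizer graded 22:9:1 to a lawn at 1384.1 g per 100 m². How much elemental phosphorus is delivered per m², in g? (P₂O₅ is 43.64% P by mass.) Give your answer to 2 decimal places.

0.54 g P per sq m

P₂O₅ per 100 m² = 1384.1 × 9% = 124.569 g.
Elemental P = 124.569 × 0.4364 = 54.3619 g per 100 m².
Convert to per m²: 54.3619 × 0.01 = 0.543619 g.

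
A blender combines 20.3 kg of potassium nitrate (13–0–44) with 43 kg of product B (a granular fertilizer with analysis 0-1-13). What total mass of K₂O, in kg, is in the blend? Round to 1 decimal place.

14.5 kg K₂O

K₂O mass = 44%×20.3 + 13%×43 = 14.522 kg.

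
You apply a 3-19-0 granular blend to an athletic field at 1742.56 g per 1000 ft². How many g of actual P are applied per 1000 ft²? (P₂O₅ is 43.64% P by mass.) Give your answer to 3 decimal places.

144.486 g P per thousand sq ft

P₂O₅ per 1000 ft² = 1742.56 × 19% = 331.086 g.
Elemental P = 331.086 × 0.4364 = 144.4861 g per 1000 ft².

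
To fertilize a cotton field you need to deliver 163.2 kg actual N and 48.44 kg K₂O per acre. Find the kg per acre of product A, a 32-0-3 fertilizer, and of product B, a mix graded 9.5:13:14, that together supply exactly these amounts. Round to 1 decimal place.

435.0 kg product A, 252.8 kg product B

Per-acre balance (a = product A, b = product B):
N: 0.32·a + 0.095·b = 163.2
K₂O: 0.03·a + 0.14·b = 48.44
Solving simultaneously: a = 434.951, b = 252.796.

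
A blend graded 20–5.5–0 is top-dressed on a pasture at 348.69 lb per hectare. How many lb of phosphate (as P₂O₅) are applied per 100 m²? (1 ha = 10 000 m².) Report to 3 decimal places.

P₂O₅ per hectare = 348.69 × 5.5% = 19.1779 lb.
Convert to per 100 m²: 19.1779 × 0.01 = 0.191779 lb.

0.192 lb P₂O₅ per hundred sq m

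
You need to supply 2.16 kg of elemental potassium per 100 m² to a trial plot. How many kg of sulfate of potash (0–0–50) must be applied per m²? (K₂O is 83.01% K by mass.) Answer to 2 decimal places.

0.05 kg of product per sq m

As K₂O: 2.16 / 0.8301 = 2.6021 kg per 100 m².
Product per 100 m² = 2.6021 / 50% = 5.20419 kg.
Convert to per m²: 5.20419 × 0.01 = 0.0520419 kg.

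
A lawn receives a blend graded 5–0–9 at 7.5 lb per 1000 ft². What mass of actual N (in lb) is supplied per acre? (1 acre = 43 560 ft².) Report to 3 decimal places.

nitrogen per 1000 ft² = 7.5 × 5% = 0.375 lb.
Convert to per acre: 0.375 × 43.56 = 16.335 lb.

16.335 lb N per acre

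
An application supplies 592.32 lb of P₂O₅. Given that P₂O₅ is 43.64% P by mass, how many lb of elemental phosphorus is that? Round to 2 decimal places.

258.49 lb P

P = 592.32 × 0.4364 = 258.488 lb.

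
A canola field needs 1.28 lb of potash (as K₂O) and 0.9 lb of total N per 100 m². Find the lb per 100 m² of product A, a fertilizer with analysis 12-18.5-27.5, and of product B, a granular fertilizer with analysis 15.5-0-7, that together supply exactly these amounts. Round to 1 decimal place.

4.0 lb product A, 2.7 lb product B

Let a = lb of product A, b = lb of product B (per 100 m²).
K₂O: 0.275·a + 0.07·b = 1.28
N: 0.12·a + 0.155·b = 0.9
Solving simultaneously: a = 3.95617, b = 2.74361.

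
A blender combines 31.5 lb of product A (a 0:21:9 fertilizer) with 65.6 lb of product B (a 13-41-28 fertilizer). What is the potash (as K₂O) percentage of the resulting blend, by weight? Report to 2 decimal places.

Total mass = 31.5 + 65.6 = 97.1 lb.
K₂O mass = 9%×31.5 + 28%×65.6 = 21.203 lb.
% K₂O = 21.203 / 97.1 = 21.8363%.

21.84% K₂O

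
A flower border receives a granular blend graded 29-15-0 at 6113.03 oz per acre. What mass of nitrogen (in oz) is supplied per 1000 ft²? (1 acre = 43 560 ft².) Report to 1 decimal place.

nitrogen per acre = 6113.03 × 29% = 1772.78 oz.
Convert to per 1000 ft²: 1772.78 × 0.0229568 = 40.6974 oz.

40.7 oz N per thousand sq ft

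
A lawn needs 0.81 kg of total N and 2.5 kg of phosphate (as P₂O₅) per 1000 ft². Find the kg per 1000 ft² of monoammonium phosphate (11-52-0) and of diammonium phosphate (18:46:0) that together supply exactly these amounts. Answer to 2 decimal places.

With a, b = kg per 1000 ft² of monoammonium phosphate and diammonium phosphate:
N: 0.11·a + 0.18·b = 0.81
P₂O₅: 0.52·a + 0.46·b = 2.5
Eliminate b: (row1) − 0.18/0.46·(row2) → -0.0934783·a = -0.168261, so a = 1.8.
Then b = (2.5 − 0.52·1.8) / 0.46 = 3.4.

1.80 kg monoammonium phosphate, 3.40 kg diammonium phosphate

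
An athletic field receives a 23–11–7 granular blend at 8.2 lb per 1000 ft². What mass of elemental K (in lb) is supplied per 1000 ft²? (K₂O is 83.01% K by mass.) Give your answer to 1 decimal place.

K₂O per 1000 ft² = 8.2 × 7% = 0.574 lb.
Elemental K = 0.574 × 0.8301 = 0.476477 lb per 1000 ft².

0.5 lb K per thousand sq ft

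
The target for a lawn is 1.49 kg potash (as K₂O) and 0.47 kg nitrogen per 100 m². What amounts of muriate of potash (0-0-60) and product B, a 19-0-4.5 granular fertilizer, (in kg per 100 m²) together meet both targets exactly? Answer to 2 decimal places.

Let a = kg of muriate of potash, b = kg of product B (per 100 m²).
K₂O: 0.6·a + 0.045·b = 1.49
N: 0·a + 0.19·b = 0.47
Solving simultaneously: a = 2.29781, b = 2.47368.

2.30 kg muriate of potash, 2.47 kg product B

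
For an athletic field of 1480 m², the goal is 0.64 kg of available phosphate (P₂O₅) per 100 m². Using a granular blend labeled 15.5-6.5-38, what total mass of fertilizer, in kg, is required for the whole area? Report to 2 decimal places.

145.72 kg

Product per 100 m² = 0.64 / 6.5% = 9.84615 kg.
Total product = 9.84615 × 1480 / 100 = 145.723 kg.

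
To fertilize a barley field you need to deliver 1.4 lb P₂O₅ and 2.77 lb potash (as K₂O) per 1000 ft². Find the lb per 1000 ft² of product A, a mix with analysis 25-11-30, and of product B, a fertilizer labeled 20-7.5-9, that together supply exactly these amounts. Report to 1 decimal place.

With a, b = lb per 1000 ft² of product A and product B:
P₂O₅: 0.11·a + 0.075·b = 1.4
K₂O: 0.3·a + 0.09·b = 2.77
Solving simultaneously: a = 6.4881, b = 9.15079.

6.5 lb product A, 9.2 lb product B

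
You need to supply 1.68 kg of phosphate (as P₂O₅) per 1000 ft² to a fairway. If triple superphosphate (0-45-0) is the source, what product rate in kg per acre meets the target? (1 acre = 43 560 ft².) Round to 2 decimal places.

Product per 1000 ft² = 1.68 / 45% = 3.73333 kg.
Convert to per acre: 3.73333 × 43.56 = 162.624 kg.

162.62 kg of product per acre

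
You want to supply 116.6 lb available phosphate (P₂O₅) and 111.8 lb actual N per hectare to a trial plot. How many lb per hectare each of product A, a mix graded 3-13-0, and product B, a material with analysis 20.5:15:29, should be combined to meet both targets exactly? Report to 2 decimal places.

With a, b = lb per hectare of product A and product B:
P₂O₅: 0.13·a + 0.15·b = 116.6
N: 0.03·a + 0.205·b = 111.8
Solving simultaneously: a = 322.032, b = 498.239.

322.03 lb product A, 498.24 lb product B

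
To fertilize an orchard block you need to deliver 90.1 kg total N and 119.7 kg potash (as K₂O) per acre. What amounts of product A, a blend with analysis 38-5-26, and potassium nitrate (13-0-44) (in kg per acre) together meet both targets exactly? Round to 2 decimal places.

With a, b = kg per acre of product A and potassium nitrate:
N: 0.38·a + 0.13·b = 90.1
K₂O: 0.26·a + 0.44·b = 119.7
Eliminate b: (row1) − 0.13/0.44·(row2) → 0.303182·a = 54.7341, so a = 180.532.
Then b = (119.7 − 0.26·180.532) / 0.44 = 165.367.

180.53 kg product A, 165.37 kg potassium nitrate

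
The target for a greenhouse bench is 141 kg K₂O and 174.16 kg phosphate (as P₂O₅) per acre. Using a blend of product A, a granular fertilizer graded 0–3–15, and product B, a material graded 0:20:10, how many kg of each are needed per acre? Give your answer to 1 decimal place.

399.4 kg product A, 810.9 kg product B

Per-acre balance (a = product A, b = product B):
K₂O: 0.15·a + 0.1·b = 141
P₂O₅: 0.03·a + 0.2·b = 174.16
Eliminate b: (row1) − 0.1/0.2·(row2) → 0.135·a = 53.92, so a = 399.407.
Then b = (174.16 − 0.03·399.407) / 0.2 = 810.889.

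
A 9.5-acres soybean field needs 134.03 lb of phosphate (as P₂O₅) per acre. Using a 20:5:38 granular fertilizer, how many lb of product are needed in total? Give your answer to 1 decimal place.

25465.7 lb

Product per acre = 134.03 / 5% = 2680.6 lb.
Total product = 2680.6 × 9.5 = 25465.7 lb.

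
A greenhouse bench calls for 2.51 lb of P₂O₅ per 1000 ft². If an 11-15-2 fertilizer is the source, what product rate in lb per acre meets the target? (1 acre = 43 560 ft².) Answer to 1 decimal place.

728.9 lb of product per acre

Product per 1000 ft² = 2.51 / 15% = 16.7333 lb.
Convert to per acre: 16.7333 × 43.56 = 728.904 lb.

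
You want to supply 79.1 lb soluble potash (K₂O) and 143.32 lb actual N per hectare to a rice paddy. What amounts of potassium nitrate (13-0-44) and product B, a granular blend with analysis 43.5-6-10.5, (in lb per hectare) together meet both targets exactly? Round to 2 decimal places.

With a, b = lb per hectare of potassium nitrate and product B:
K₂O: 0.44·a + 0.105·b = 79.1
N: 0.13·a + 0.435·b = 143.32
Eliminate a: (row1) − 0.44/0.13·(row2) → -1.36731·b = -405.983, so b = 296.922.
Back-substitute: a = (79.1 − 0.105·296.922) / 0.44 = 108.916.

108.92 lb potassium nitrate, 296.92 lb product B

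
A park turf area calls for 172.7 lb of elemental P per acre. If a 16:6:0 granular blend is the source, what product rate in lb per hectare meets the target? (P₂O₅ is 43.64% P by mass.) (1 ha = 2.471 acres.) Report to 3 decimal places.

16297.804 lb of product per hectare

As P₂O₅: 172.7 / 0.4364 = 395.738 lb per acre.
Product per acre = 395.738 / 6% = 6595.63 lb.
Convert to per hectare: 6595.63 × 2.471 = 16297.804002 lb.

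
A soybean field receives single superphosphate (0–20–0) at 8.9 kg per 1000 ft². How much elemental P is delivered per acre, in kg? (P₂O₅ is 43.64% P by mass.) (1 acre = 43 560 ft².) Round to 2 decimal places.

33.84 kg P per acre

P₂O₅ per 1000 ft² = 8.9 × 20% = 1.78 kg.
Elemental P = 1.78 × 0.4364 = 0.776792 kg per 1000 ft².
Convert to per acre: 0.776792 × 43.56 = 33.8371 kg.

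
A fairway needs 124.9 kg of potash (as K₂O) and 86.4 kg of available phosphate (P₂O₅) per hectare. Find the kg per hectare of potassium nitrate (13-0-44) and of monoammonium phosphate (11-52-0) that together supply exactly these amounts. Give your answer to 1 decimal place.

With a, b = kg per hectare of potassium nitrate and monoammonium phosphate:
K₂O: 0.44·a + 0·b = 124.9
P₂O₅: 0·a + 0.52·b = 86.4
Solving simultaneously: a = 283.864, b = 166.154.

283.9 kg potassium nitrate, 166.2 kg monoammonium phosphate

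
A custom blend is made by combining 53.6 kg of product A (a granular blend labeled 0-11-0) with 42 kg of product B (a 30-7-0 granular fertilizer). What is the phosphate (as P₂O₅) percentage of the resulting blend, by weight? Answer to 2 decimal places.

Total mass = 53.6 + 42 = 95.6 kg.
P₂O₅ mass = 11%×53.6 + 7%×42 = 8.836 kg.
% P₂O₅ = 8.836 / 95.6 = 9.24268%.

9.24% P₂O₅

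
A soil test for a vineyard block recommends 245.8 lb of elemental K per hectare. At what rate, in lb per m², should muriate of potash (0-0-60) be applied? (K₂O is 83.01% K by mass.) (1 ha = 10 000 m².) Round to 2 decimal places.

0.05 lb of product per sq m

As K₂O: 245.8 / 0.8301 = 296.109 lb per hectare.
Product per hectare = 296.109 / 60% = 493.515 lb.
Convert to per m²: 493.515 × 0.0001 = 0.0493515 lb.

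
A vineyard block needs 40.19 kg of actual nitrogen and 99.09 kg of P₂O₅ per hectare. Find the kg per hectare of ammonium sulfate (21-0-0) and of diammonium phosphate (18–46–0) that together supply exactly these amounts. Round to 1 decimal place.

With a, b = kg per hectare of ammonium sulfate and diammonium phosphate:
N: 0.21·a + 0.18·b = 40.19
P₂O₅: 0·a + 0.46·b = 99.09
Solving simultaneously: a = 6.7412, b = 215.413.

6.7 kg ammonium sulfate, 215.4 kg diammonium phosphate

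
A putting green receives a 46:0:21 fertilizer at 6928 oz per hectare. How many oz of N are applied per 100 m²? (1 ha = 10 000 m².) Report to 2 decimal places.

nitrogen per hectare = 6928 × 46% = 3186.88 oz.
Convert to per 100 m²: 3186.88 × 0.01 = 31.8688 oz.

31.87 oz N per hundred sq m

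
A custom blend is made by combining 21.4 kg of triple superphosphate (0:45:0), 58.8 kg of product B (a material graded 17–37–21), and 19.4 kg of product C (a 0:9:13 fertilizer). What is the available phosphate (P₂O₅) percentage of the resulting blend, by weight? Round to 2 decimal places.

33.27% P₂O₅

Total mass = 21.4 + 58.8 + 19.4 = 99.6 kg.
P₂O₅ mass = 45%×21.4 + 37%×58.8 + 9%×19.4 = 33.132 kg.
% P₂O₅ = 33.132 / 99.6 = 33.2651%.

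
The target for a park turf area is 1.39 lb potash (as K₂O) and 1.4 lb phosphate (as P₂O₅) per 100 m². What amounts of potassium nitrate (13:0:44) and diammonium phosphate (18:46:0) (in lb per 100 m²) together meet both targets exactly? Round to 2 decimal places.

3.16 lb potassium nitrate, 3.04 lb diammonium phosphate

With a, b = lb per 100 m² of potassium nitrate and diammonium phosphate:
K₂O: 0.44·a + 0·b = 1.39
P₂O₅: 0·a + 0.46·b = 1.4
Solving simultaneously: a = 3.15909, b = 3.04348.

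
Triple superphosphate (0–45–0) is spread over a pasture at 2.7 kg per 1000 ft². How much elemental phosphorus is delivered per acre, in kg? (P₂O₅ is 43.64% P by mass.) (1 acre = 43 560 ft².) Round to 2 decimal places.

P₂O₅ per 1000 ft² = 2.7 × 45% = 1.215 kg.
Elemental P = 1.215 × 0.4364 = 0.530226 kg per 1000 ft².
Convert to per acre: 0.530226 × 43.56 = 23.0966 kg.

23.10 kg P per acre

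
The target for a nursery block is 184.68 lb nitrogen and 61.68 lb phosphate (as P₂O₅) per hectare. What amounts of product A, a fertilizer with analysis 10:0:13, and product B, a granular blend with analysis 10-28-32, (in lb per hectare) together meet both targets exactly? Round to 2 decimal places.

1626.51 lb product A, 220.29 lb product B

With a, b = lb per hectare of product A and product B:
N: 0.1·a + 0.1·b = 184.68
P₂O₅: 0·a + 0.28·b = 61.68
Solving simultaneously: a = 1626.514, b = 220.286.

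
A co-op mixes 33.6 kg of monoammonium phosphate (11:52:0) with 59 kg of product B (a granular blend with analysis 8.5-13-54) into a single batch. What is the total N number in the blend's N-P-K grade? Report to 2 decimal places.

9.41% N

Total mass = 33.6 + 59 = 92.6 kg.
N mass = 11%×33.6 + 8.5%×59 = 8.711 kg.
% N = 8.711 / 92.6 = 9.40713%.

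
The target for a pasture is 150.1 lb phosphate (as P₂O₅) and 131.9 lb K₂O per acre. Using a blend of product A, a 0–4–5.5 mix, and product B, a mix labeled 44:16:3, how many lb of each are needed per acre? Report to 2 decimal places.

Let a = lb of product A, b = lb of product B (per acre).
P₂O₅: 0.04·a + 0.16·b = 150.1
K₂O: 0.055·a + 0.03·b = 131.9
Eliminate b: (row1) − 0.16/0.03·(row2) → -0.253333·a = -553.367, so a = 2184.342.
Then b = (131.9 − 0.055·2184.342) / 0.03 = 392.039.

2184.34 lb product A, 392.04 lb product B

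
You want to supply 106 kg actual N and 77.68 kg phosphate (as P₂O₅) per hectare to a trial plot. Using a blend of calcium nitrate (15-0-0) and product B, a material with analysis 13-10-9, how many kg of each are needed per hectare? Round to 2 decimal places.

Let a = kg of calcium nitrate, b = kg of product B (per hectare).
N: 0.15·a + 0.13·b = 106
P₂O₅: 0·a + 0.1·b = 77.68
Solving simultaneously: a = 33.44, b = 776.8.

33.44 kg calcium nitrate, 776.80 kg product B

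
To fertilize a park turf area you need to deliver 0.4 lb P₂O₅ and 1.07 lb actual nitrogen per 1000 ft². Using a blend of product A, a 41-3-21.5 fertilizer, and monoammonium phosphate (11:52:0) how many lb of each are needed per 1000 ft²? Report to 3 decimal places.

2.441 lb product A, 0.628 lb monoammonium phosphate

Let a = lb of product A, b = lb of monoammonium phosphate (per 1000 ft²).
P₂O₅: 0.03·a + 0.52·b = 0.4
N: 0.41·a + 0.11·b = 1.07
From row1: a = (0.4 − 0.52·b) / 0.03.
Into row2: 0.41·(0.4 − 0.52·b)/0.03 + 0.11·b = 1.07 → b = 0.628394, a = 2.44116.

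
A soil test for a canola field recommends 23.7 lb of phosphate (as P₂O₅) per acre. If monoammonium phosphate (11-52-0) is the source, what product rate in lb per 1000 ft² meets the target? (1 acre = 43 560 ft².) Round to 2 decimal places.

1.05 lb of product per thousand sq ft

Product per acre = 23.7 / 52% = 45.5769 lb.
Convert to per 1000 ft²: 45.5769 × 0.0229568 = 1.0463 lb.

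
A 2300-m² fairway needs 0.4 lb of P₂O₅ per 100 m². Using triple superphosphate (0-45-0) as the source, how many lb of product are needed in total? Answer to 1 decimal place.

Product per 100 m² = 0.4 / 45% = 0.888889 lb.
Total product = 0.888889 × 2300 / 100 = 20.4444 lb.

20.4 lb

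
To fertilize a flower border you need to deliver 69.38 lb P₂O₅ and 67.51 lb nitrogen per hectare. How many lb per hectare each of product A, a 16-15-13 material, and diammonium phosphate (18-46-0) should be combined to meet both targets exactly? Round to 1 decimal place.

With a, b = lb per hectare of product A and diammonium phosphate:
P₂O₅: 0.15·a + 0.46·b = 69.38
N: 0.16·a + 0.18·b = 67.51
Eliminate b: (row1) − 0.46/0.18·(row2) → -0.258889·a = -103.146, so a = 398.416.
Then b = (67.51 − 0.16·398.416) / 0.18 = 20.9077.

398.4 lb product A, 20.9 lb diammonium phosphate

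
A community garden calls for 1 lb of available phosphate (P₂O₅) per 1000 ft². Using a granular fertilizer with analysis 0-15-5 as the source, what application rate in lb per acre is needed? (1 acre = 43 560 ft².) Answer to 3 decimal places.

Product per 1000 ft² = 1 / 15% = 6.66667 lb.
Convert to per acre: 6.66667 × 43.56 = 290.4 lb.

290.400 lb of product per acre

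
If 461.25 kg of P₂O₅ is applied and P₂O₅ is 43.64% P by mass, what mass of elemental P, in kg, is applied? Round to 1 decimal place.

201.3 kg P

P = 461.25 × 0.4364 = 201.29 kg.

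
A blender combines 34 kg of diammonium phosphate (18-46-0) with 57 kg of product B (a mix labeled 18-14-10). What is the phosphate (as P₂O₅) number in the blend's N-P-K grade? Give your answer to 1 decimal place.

26.0% P₂O₅

Total mass = 34 + 57 = 91 kg.
P₂O₅ mass = 46%×34 + 14%×57 = 23.62 kg.
% P₂O₅ = 23.62 / 91 = 25.956%.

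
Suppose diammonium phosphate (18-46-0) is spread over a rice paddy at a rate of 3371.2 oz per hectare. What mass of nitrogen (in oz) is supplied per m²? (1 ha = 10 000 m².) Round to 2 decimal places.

0.06 oz N per sq m

nitrogen per hectare = 3371.2 × 18% = 606.816 oz.
Convert to per m²: 606.816 × 0.0001 = 0.0606816 oz.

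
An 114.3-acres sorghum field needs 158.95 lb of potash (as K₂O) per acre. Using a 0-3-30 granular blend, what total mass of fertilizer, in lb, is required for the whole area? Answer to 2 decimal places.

60559.95 lb

Product per acre = 158.95 / 30% = 529.833 lb.
Total product = 529.833 × 114.3 = 60559.95 lb.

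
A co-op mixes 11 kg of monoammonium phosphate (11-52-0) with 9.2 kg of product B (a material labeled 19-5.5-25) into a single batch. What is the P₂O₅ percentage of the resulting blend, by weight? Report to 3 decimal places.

30.822% P₂O₅

Total mass = 11 + 9.2 = 20.2 kg.
P₂O₅ mass = 52%×11 + 5.5%×9.2 = 6.226 kg.
% P₂O₅ = 6.226 / 20.2 = 30.8218%.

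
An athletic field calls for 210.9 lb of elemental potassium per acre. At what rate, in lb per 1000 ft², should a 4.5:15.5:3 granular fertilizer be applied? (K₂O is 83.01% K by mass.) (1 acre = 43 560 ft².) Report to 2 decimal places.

As K₂O: 210.9 / 0.8301 = 254.066 lb per acre.
Product per acre = 254.066 / 3% = 8468.86 lb.
Convert to per 1000 ft²: 8468.86 × 0.0229568 = 194.418 lb.

194.42 lb of product per thousand sq ft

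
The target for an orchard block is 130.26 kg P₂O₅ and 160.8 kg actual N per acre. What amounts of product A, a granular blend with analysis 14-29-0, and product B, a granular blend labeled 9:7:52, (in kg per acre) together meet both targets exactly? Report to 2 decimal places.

Let a = kg of product A, b = kg of product B (per acre).
P₂O₅: 0.29·a + 0.07·b = 130.26
N: 0.14·a + 0.09·b = 160.8
From row1: a = (130.26 − 0.07·b) / 0.29.
Into row2: 0.14·(130.26 − 0.07·b)/0.29 + 0.09·b = 160.8 → b = 1742.061, a = 28.6748.

28.67 kg product A, 1742.06 kg product B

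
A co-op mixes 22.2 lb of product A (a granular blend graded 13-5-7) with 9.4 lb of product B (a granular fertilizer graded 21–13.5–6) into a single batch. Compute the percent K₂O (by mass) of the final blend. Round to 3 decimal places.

Total mass = 22.2 + 9.4 = 31.6 lb.
K₂O mass = 7%×22.2 + 6%×9.4 = 2.118 lb.
% K₂O = 2.118 / 31.6 = 6.70253%.

6.703% K₂O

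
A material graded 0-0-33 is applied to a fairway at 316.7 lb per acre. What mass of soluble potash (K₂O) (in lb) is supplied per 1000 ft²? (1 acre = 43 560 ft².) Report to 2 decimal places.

K₂O per acre = 316.7 × 33% = 104.511 lb.
Convert to per 1000 ft²: 104.511 × 0.0229568 = 2.39924 lb.

2.40 lb K₂O per thousand sq ft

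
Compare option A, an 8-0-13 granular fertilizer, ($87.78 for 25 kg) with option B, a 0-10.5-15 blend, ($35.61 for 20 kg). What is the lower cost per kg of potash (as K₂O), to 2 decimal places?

option A: K₂O per bag = 25 × 13% = 3.25 kg; cost = 87.78 / 3.25 = $27.0092/kg K₂O.
option B: K₂O per bag = 20 × 15% = 3 kg; cost = 35.61 / 3 = $11.8700/kg K₂O.
option B is cheaper.

$11.87 per kg K₂O (option B)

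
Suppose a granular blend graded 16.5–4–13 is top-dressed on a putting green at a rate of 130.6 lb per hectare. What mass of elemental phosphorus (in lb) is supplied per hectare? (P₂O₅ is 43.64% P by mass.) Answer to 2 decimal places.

2.28 lb P per hectare

P₂O₅ per hectare = 130.6 × 4% = 5.224 lb.
Elemental P = 5.224 × 0.4364 = 2.27975 lb per hectare.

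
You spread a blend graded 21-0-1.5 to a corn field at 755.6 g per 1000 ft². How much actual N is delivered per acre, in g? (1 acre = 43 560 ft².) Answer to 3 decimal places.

6911.927 g N per acre

nitrogen per 1000 ft² = 755.6 × 21% = 158.676 g.
Convert to per acre: 158.676 × 43.56 = 6911.9266 g.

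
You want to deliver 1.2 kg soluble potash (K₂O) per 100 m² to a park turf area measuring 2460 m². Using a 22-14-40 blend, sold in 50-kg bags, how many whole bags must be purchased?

2 bags

Product per 100 m² = 1.2 / 40% = 3 kg.
Total product = 3 × 2460 / 100 = 73.8 kg.
Bags = ⌈73.8 / 50⌉ = 2.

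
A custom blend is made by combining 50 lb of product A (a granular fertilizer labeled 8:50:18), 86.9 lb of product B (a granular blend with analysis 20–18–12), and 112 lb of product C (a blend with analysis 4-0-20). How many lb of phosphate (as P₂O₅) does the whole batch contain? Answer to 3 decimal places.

P₂O₅ mass = 50%×50 + 18%×86.9 + 0%×112 = 40.642 lb.

40.642 lb P₂O₅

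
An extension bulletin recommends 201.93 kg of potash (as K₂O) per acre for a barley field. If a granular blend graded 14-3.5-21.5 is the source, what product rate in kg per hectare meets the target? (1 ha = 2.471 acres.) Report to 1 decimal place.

2320.8 kg of product per hectare

Product per acre = 201.93 / 21.5% = 939.209 kg.
Convert to per hectare: 939.209 × 2.471 = 2320.79 kg.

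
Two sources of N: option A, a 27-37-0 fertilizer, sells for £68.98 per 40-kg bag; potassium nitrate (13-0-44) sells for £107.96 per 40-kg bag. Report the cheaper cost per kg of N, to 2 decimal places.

£6.39 per kg N (option A)

option A: N per bag = 40 × 27% = 10.8 kg; cost = 68.98 / 10.8 = £6.3870/kg N.
potassium nitrate: N per bag = 40 × 13% = 5.2 kg; cost = 107.96 / 5.2 = £20.7615/kg N.
option A is cheaper.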